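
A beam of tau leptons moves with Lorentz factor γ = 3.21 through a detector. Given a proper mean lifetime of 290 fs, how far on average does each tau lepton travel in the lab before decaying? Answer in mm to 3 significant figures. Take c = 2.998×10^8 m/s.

d ≈ 0.265 mm

β = √(1 − 1/γ²) = √(1 − 1/3.21²) = 0.95024
Dilated lifetime: Δt = γτ₀ = 3.21 × 290 fs = 930.90 fs
d = vΔt = 0.95024c × 930.90 fs = 2.8488×10^8 m/s × 9.3090×10^-13 s = 0.265 mm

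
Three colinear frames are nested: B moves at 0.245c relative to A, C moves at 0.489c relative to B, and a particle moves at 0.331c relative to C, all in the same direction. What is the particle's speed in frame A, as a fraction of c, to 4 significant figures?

u ≈ 0.8106c

Compose boost 2: (0.489 + 0.245)/(1 + 0.489×0.245) = 0.7340/1.11980 = 0.655471
Compose boost 3: (0.331 + 0.655471)/(1 + 0.331×0.655471) = 0.986471/1.21696 = 0.8106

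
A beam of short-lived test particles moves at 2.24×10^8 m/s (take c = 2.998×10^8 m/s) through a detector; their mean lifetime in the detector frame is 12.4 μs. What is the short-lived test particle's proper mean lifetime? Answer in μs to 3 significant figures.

β = v/c = 2.24×10^8 / 2.998×10^8 = 0.74716
γ = 1/√(1 − 0.74716²) = 1.5046
Proper time: τ₀ = Δt/γ = 12.4/1.5046 = 8.24 μs

τ₀ ≈ 8.24 μs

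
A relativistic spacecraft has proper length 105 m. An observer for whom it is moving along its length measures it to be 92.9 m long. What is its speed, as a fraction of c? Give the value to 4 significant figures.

β ≈ 0.4660

γ = L₀/L = 105/92.9 = 1.13025
β = √(1 − 1/γ²) = 0.4660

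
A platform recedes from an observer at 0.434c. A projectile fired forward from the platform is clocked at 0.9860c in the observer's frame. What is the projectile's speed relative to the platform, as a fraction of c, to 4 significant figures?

u' ≈ 0.9649c

Inverse velocity addition: u' = (u − v)/(1 − uv/c²)
= (0.9860 − 0.434)/(1 − 0.9860×0.434) = 0.5520/0.572076 = 0.9649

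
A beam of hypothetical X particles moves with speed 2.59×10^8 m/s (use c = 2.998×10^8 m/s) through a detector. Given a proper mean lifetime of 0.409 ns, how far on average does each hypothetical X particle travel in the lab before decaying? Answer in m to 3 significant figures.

d ≈ 0.210 m

β = v/c = 2.59×10^8 / 2.998×10^8 = 0.86391
γ = 1/√(1 − 0.86391²) = 1.9855
Dilated lifetime: Δt = γτ₀ = 1.9855 × 0.409 ns = 0.81208 ns
d = vΔt = 0.86391c × 0.81208 ns = 2.5900×10^8 m/s × 8.1208×10^-10 s = 0.210 m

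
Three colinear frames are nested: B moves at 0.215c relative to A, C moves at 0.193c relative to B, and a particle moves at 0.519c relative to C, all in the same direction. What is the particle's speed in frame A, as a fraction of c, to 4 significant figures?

Compose boost 2: (0.193 + 0.215)/(1 + 0.193×0.215) = 0.4080/1.04150 = 0.391745
Compose boost 3: (0.519 + 0.391745)/(1 + 0.519×0.391745) = 0.910745/1.20332 = 0.7569

u ≈ 0.7569c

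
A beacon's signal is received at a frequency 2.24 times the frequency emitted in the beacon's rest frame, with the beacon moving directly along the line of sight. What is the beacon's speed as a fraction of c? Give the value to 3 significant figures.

β ≈ 0.668

f_obs/f_src = √((1+β)/(1−β)) = 2.24  ⇒  (1+β)/(1−β) = 5.0176
β = |1 − D²|/(1 + D²) = |1 − 5.0176|/(1 + 5.0176) = 0.668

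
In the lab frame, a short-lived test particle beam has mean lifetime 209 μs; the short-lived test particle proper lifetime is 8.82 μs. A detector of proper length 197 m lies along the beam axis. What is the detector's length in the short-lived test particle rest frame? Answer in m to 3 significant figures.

Time dilation ⇒ γ = Δt/τ₀ = 209/8.82 = 23.696
Length contraction: L = L₀/γ = 197/23.696 = 8.31 m

L ≈ 8.31 m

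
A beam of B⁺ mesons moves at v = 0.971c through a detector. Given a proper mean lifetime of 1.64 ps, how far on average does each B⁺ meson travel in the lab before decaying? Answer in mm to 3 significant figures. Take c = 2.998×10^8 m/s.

γ = 1/√(1 − 0.971²) = 4.1827
Dilated lifetime: Δt = γτ₀ = 4.1827 × 1.64 ps = 6.8596 ps
d = vΔt = 0.971c × 6.8596 ps = 2.9111×10^8 m/s × 6.8596×10^-12 s = 2.00 mm

d ≈ 2.00 mm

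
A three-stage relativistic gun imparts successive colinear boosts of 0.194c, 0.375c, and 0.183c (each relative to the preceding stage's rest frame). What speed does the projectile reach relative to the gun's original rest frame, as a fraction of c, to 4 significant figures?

u ≈ 0.6503c

Compose boost 2: (0.375 + 0.194)/(1 + 0.375×0.194) = 0.5690/1.07275 = 0.530412
Compose boost 3: (0.183 + 0.530412)/(1 + 0.183×0.530412) = 0.713412/1.09707 = 0.6503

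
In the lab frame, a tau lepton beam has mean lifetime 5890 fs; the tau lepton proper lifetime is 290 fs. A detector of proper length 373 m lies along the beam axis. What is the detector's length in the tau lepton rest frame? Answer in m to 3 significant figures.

L ≈ 18.4 m

Time dilation ⇒ γ = Δt/τ₀ = 5890/290 = 20.310
Length contraction: L = L₀/γ = 373/20.310 = 18.4 m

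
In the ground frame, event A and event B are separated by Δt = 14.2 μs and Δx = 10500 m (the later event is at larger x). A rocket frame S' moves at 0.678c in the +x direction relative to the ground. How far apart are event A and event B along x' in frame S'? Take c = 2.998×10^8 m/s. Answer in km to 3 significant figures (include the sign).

γ = 1/√(1 − 0.678²) = 1.3604
Δx' = γ(Δx − vΔt) = 1.3604 × (10500 m − 0.678×(2.998×10^8 m/s)×14.2×10^-6 s)
= 1.3604 × (7613.6 m) = 10.4 km

Δx' ≈ 10.4 km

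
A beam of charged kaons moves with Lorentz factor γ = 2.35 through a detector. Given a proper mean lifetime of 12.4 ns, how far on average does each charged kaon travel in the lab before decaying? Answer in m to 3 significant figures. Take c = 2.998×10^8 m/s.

β = √(1 − 1/γ²) = √(1 − 1/2.35²) = 0.90494
Dilated lifetime: Δt = γτ₀ = 2.35 × 12.4 ns = 29.140 ns
d = vΔt = 0.90494c × 29.140 ns = 2.7130×10^8 m/s × 2.9140×10^-8 s = 7.91 m

d ≈ 7.91 m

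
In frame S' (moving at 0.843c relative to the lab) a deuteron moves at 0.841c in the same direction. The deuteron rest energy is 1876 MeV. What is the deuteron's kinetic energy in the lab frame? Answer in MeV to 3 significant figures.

K ≈ 9140 MeV

u_lab = (0.841 + 0.843)/(1 + 0.841×0.843) = 0.985393
γ = 1/√(1 − 0.985393²) = 5.8721
K = (γ − 1)m₀c² = (5.8721 − 1) × 1876 = 4.8721 × 1876 = 9140 MeV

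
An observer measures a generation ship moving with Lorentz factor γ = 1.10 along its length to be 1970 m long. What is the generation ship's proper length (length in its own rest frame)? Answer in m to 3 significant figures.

γ = 1.10 (given)
L₀ = γL = 1.10 × 1970 = 2170 m

L₀ ≈ 2170 m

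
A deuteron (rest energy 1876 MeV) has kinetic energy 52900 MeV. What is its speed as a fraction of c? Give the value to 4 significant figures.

γ = 1 + K/(m₀c²) = 1 + 52900/1876 = 29.1983
β = √(1 − 1/γ²) = 0.9994

β ≈ 0.9994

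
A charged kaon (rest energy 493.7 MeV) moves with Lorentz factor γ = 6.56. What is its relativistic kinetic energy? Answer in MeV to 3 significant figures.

γ = 6.56 (given)
K = (γ − 1)m₀c² = (6.56 − 1) × 493.7 MeV = 5.5600 × 493.7 MeV = 2740 MeV

K ≈ 2740 MeV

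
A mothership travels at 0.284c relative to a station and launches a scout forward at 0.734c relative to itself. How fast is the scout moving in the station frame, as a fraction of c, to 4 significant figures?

u ≈ 0.8424c

Compose boost 2: (0.734 + 0.284)/(1 + 0.734×0.284) = 1.018/1.20846 = 0.8424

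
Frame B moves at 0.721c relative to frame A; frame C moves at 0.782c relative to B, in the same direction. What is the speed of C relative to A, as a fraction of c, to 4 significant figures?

Compose boost 2: (0.782 + 0.721)/(1 + 0.782×0.721) = 1.503/1.56382 = 0.9611

u ≈ 0.9611c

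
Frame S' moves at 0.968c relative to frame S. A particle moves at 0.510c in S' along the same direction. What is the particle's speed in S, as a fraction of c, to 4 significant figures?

Relativistic velocity addition: u = (u' + v)/(1 + u'v/c²)
= (0.510 + 0.968)/(1 + 0.510×0.968) = 1.478/1.49368 = 0.9895

u ≈ 0.9895c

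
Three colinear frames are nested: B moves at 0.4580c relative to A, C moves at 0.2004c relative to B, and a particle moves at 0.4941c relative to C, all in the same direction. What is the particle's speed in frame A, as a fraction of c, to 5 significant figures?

Compose boost 2: (0.2004 + 0.4580)/(1 + 0.2004×0.4580) = 0.65840/1.091783 = 0.6030501
Compose boost 3: (0.4941 + 0.6030501)/(1 + 0.4941×0.6030501) = 1.097150/1.297967 = 0.84528

u ≈ 0.84528c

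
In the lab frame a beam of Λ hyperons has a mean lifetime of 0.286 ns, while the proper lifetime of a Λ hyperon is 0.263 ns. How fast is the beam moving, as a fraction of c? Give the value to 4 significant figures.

γ = Δt/τ₀ = 0.286/0.263 = 1.08745
β = √(1 − 1/γ²) = √(1 − 1/1.08745²) = 0.3929

β ≈ 0.3929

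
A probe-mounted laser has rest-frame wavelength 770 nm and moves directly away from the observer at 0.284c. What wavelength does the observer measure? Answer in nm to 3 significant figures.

Relativistic Doppler: λ_obs = λ_src √((1+β)/(1−β))
= 770 × √(1.2840/0.71600) = 770 × 1.3391 = 1030 nm

λ_obs ≈ 1030 nm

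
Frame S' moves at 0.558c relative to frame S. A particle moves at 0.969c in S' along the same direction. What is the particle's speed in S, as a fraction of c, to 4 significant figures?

u ≈ 0.9911c

Relativistic velocity addition: u = (u' + v)/(1 + u'v/c²)
= (0.969 + 0.558)/(1 + 0.969×0.558) = 1.527/1.54070 = 0.9911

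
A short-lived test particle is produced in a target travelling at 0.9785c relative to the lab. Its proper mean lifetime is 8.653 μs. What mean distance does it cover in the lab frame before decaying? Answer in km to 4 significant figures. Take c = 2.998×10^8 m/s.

d ≈ 12.31 km

γ = 1/√(1 − 0.9785²) = 4.84856
Dilated lifetime: Δt = γτ₀ = 4.84856 × 8.653 μs = 41.9546 μs
d = vΔt = 0.9785c × 41.9546 μs = 2.93354×10^8 m/s × 4.19546×10^-5 s = 12.31 km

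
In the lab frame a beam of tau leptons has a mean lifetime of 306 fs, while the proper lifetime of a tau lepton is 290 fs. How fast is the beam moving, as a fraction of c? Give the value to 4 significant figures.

γ = Δt/τ₀ = 306/290 = 1.05517
β = √(1 − 1/γ²) = √(1 − 1/1.05517²) = 0.3191

β ≈ 0.3191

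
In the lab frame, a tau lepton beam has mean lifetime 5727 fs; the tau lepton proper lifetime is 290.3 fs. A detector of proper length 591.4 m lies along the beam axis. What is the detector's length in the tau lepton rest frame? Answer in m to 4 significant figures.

L ≈ 29.98 m

Time dilation ⇒ γ = Δt/τ₀ = 5727/290.3 = 19.7279
Length contraction: L = L₀/γ = 591.4/19.7279 = 29.98 m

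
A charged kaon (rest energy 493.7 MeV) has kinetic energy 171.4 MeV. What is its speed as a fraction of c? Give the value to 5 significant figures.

γ = 1 + K/(m₀c²) = 1 + 171.4/493.7 = 1.347174
β = √(1 − 1/γ²) = 0.67007

β ≈ 0.67007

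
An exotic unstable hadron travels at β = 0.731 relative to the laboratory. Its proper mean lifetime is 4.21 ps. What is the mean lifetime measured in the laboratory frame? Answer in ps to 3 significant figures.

γ = 1/√(1 − 0.731²) = 1.4655
Time dilation: Δt = γτ₀ = 1.4655 × 4.21 ps = 6.17 ps

Δt ≈ 6.17 ps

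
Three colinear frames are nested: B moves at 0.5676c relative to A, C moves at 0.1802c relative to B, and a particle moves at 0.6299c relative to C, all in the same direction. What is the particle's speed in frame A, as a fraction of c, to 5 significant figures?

Compose boost 2: (0.1802 + 0.5676)/(1 + 0.1802×0.5676) = 0.74780/1.102282 = 0.6784111
Compose boost 3: (0.6299 + 0.6784111)/(1 + 0.6299×0.6784111) = 1.308311/1.427331 = 0.91661

u ≈ 0.91661c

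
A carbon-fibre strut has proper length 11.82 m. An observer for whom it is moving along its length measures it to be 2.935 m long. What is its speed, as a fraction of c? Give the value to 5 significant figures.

β ≈ 0.96868

γ = L₀/L = 11.82/2.935 = 4.027257
β = √(1 − 1/γ²) = 0.96868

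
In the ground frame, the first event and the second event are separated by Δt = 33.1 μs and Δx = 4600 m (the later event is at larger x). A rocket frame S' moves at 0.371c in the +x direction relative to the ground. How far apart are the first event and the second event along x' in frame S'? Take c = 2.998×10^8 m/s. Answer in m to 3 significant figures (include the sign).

Δx' ≈ 989 m

γ = 1/√(1 − 0.371²) = 1.0769
Δx' = γ(Δx − vΔt) = 1.0769 × (4600 m − 0.371×(2.998×10^8 m/s)×33.1×10^-6 s)
= 1.0769 × (918.43 m) = 989 m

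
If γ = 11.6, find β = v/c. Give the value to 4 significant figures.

β = √(1 − 1/γ²) = √(1 − 1/11.6²) = √(0.992568) = 0.9963

β ≈ 0.9963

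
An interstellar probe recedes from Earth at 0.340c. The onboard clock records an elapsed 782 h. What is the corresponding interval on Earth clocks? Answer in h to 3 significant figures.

Δt ≈ 832 h

γ = 1/√(1 − 0.340²) = 1.0633
Time dilation: Δt = γτ₀ = 1.0633 × 782 h = 832 h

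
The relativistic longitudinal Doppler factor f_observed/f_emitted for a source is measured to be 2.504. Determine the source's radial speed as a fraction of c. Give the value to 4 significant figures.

β ≈ 0.7249

f_obs/f_src = √((1+β)/(1−β)) = 2.504  ⇒  (1+β)/(1−β) = 6.27002
β = |1 − D²|/(1 + D²) = |1 − 6.27002|/(1 + 6.27002) = 0.7249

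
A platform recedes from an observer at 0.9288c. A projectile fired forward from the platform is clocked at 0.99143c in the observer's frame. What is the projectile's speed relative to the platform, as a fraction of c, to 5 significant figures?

u' ≈ 0.79118c

Inverse velocity addition: u' = (u − v)/(1 − uv/c²)
= (0.99143 − 0.9288)/(1 − 0.99143×0.9288) = 0.062630/0.07915982 = 0.79118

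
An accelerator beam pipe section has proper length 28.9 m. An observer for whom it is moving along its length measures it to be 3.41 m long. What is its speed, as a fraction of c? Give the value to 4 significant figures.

γ = L₀/L = 28.9/3.41 = 8.47507
β = √(1 − 1/γ²) = 0.9930

β ≈ 0.9930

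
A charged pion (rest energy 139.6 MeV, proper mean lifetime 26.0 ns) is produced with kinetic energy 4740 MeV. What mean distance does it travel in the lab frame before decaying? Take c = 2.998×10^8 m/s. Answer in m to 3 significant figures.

γ = 1 + K/(m₀c²) = 1 + 4740/139.6 = 34.954
β = √(1 − 1/γ²) = 0.99959
Dilated lifetime: γτ₀ = 34.954 × 26.0 ns = 908.81 ns
d = βc·γτ₀ = 0.99959 × (2.998×10^8 m/s) × 9.0881×10^-7 s = 272 m

d ≈ 272 m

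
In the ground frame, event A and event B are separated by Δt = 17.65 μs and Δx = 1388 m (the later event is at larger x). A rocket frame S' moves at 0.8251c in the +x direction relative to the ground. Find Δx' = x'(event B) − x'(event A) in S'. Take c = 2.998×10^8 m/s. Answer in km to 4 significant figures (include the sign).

Δx' ≈ -5.271 km

γ = 1/√(1 − 0.8251²) = 1.76995
Δx' = γ(Δx − vΔt) = 1.76995 × (1388 m − 0.8251×(2.998×10^8 m/s)×17.65×10^-6 s)
= 1.76995 × (-2977.99 m) = -5.271 km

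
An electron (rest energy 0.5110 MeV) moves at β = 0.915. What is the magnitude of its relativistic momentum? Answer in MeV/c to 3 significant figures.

p ≈ 1.16 MeV/c

γ = 1/√(1 − 0.915²) = 2.4786
p = γβm₀c = 2.4786 × 0.915 × 0.5110 MeV/c = 1.16 MeV/c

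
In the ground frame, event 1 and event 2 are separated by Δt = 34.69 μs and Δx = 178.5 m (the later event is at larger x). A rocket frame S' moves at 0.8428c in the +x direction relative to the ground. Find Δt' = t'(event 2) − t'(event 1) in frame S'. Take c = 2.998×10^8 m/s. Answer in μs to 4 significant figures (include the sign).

γ = 1/√(1 − 0.8428²) = 1.85795
Δt' = γ(Δt − vΔx/c²) = 1.85795 × (34.69 μs − 0.8428×178.5 m / (2.998×10^8 m/s))
= 1.85795 × (34.1882 μs) = 63.52 μs

Δt' ≈ 63.52 μs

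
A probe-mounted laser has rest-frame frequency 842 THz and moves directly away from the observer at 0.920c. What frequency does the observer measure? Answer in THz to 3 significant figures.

f_obs ≈ 172 THz

Relativistic Doppler: f_obs = f_src √((1−β)/(1+β))
= 842 × √(0.080000/1.9200) = 842 × 0.20412 = 172 THz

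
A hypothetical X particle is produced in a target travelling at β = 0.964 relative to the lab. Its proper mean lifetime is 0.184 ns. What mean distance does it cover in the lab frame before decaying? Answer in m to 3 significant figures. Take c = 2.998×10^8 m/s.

d ≈ 0.200 m

γ = 1/√(1 − 0.964²) = 3.7608
Dilated lifetime: Δt = γτ₀ = 3.7608 × 0.184 ns = 0.69198 ns
d = vΔt = 0.964c × 0.69198 ns = 2.8901×10^8 m/s × 6.9198×10^-10 s = 0.200 m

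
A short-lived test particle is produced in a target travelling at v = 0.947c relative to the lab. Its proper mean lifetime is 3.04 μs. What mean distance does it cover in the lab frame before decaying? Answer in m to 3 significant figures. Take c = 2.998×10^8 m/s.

γ = 1/√(1 − 0.947²) = 3.1130
Dilated lifetime: Δt = γτ₀ = 3.1130 × 3.04 μs = 9.4635 μs
d = vΔt = 0.947c × 9.4635 μs = 2.8391×10^8 m/s × 9.4635×10^-6 s = 2690 m

d ≈ 2690 m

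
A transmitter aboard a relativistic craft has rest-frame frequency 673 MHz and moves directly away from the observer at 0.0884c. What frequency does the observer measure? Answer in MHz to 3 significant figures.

f_obs ≈ 616 MHz

Relativistic Doppler: f_obs = f_src √((1−β)/(1+β))
= 673 × √(0.91160/1.0884) = 673 × 0.91518 = 616 MHz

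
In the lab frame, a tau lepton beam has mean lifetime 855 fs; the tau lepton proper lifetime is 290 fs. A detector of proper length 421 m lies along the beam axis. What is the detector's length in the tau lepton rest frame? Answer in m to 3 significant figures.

Time dilation ⇒ γ = Δt/τ₀ = 855/290 = 2.9483
Length contraction: L = L₀/γ = 421/2.9483 = 143 m

L ≈ 143 m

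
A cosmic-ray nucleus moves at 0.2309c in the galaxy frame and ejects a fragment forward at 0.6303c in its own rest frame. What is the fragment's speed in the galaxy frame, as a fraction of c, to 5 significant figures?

Compose boost 2: (0.6303 + 0.2309)/(1 + 0.6303×0.2309) = 0.86120/1.145536 = 0.75179

u ≈ 0.75179c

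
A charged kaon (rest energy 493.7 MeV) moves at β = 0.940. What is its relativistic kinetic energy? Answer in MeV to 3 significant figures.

K ≈ 953 MeV

γ = 1/√(1 − 0.940²) = 2.9311
K = (γ − 1)m₀c² = (2.9311 − 1) × 493.7 MeV = 1.9311 × 493.7 MeV = 953 MeV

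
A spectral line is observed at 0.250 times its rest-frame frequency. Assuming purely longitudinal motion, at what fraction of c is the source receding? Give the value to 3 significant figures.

β ≈ 0.882

f_obs/f_src = √((1−β)/(1+β)) = 0.250  ⇒  (1−β)/(1+β) = 0.062500
β = |1 − D²|/(1 + D²) = |1 − 0.062500|/(1 + 0.062500) = 0.882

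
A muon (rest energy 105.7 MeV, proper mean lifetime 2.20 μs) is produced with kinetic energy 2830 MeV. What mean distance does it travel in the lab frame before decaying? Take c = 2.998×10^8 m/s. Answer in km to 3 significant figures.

γ = 1 + K/(m₀c²) = 1 + 2830/105.7 = 27.774
β = √(1 − 1/γ²) = 0.99935
Dilated lifetime: γτ₀ = 27.774 × 2.20 μs = 61.103 μs
d = βc·γτ₀ = 0.99935 × (2.998×10^8 m/s) × 6.1103×10^-5 s = 18.3 km

d ≈ 18.3 km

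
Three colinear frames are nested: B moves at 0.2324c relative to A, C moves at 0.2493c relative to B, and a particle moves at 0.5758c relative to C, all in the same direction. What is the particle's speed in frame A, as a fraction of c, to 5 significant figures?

u ≈ 0.81694c

Compose boost 2: (0.2493 + 0.2324)/(1 + 0.2493×0.2324) = 0.48170/1.057937 = 0.4553200
Compose boost 3: (0.5758 + 0.4553200)/(1 + 0.5758×0.4553200) = 1.031120/1.262173 = 0.81694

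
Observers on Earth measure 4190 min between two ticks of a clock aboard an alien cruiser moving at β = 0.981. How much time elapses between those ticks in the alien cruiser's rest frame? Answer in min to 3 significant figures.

γ = 1/√(1 − 0.981²) = 5.1544
Proper time: τ₀ = Δt/γ = 4190/5.1544 = 813 min

τ₀ ≈ 813 min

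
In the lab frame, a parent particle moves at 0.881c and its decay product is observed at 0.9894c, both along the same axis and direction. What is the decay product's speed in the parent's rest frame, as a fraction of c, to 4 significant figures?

Inverse velocity addition: u' = (u − v)/(1 − uv/c²)
= (0.9894 − 0.881)/(1 − 0.9894×0.881) = 0.1084/0.128339 = 0.8446

u' ≈ 0.8446c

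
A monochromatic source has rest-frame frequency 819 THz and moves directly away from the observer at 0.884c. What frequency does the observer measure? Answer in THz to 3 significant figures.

f_obs ≈ 203 THz

Relativistic Doppler: f_obs = f_src √((1−β)/(1+β))
= 819 × √(0.11600/1.8840) = 819 × 0.24814 = 203 THz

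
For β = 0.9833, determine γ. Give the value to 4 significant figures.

γ = 1/√(1 − β²) = 1/√(1 − 0.9833²) = 1/√(0.0331211) = 5.495

γ ≈ 5.495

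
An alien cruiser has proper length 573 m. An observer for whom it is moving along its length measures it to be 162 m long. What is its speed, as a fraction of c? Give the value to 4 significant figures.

γ = L₀/L = 573/162 = 3.53704
β = √(1 − 1/γ²) = 0.9592

β ≈ 0.9592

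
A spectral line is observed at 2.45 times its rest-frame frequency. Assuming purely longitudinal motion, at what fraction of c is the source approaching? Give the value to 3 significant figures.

β ≈ 0.714

f_obs/f_src = √((1+β)/(1−β)) = 2.45  ⇒  (1+β)/(1−β) = 6.0025
β = |1 − D²|/(1 + D²) = |1 − 6.0025|/(1 + 6.0025) = 0.714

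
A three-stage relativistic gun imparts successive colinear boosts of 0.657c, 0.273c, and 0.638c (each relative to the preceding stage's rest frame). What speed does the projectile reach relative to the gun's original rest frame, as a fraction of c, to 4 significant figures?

Compose boost 2: (0.273 + 0.657)/(1 + 0.273×0.657) = 0.9300/1.17936 = 0.788563
Compose boost 3: (0.638 + 0.788563)/(1 + 0.638×0.788563) = 1.42656/1.50310 = 0.9491

u ≈ 0.9491c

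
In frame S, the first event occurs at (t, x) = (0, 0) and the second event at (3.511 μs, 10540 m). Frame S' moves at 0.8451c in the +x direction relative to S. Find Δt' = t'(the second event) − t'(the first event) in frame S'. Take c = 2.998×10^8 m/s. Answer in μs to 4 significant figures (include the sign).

Δt' ≈ -49.01 μs

γ = 1/√(1 − 0.8451²) = 1.87053
Δt' = γ(Δt − vΔx/c²) = 1.87053 × (3.511 μs − 0.8451×10540 m / (2.998×10^8 m/s))
= 1.87053 × (-26.2000 μs) = -49.01 μs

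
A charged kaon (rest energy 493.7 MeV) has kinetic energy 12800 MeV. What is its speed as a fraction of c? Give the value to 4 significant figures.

γ = 1 + K/(m₀c²) = 1 + 12800/493.7 = 26.9267
β = √(1 − 1/γ²) = 0.9993

β ≈ 0.9993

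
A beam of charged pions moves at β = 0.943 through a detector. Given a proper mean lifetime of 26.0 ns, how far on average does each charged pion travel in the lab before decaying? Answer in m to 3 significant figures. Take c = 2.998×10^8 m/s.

γ = 1/√(1 − 0.943²) = 3.0049
Dilated lifetime: Δt = γτ₀ = 3.0049 × 26.0 ns = 78.127 ns
d = vΔt = 0.943c × 78.127 ns = 2.8271×10^8 m/s × 7.8127×10^-8 s = 22.1 m

d ≈ 22.1 m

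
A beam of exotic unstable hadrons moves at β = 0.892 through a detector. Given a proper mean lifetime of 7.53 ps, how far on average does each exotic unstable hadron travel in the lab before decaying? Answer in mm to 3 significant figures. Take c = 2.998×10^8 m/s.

γ = 1/√(1 − 0.892²) = 2.2122
Dilated lifetime: Δt = γτ₀ = 2.2122 × 7.53 ps = 16.658 ps
d = vΔt = 0.892c × 16.658 ps = 2.6742×10^8 m/s × 1.6658×10^-11 s = 4.45 mm

d ≈ 4.45 mm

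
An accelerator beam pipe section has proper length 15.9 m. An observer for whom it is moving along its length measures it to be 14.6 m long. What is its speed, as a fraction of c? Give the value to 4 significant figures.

β ≈ 0.3960

γ = L₀/L = 15.9/14.6 = 1.08904
β = √(1 − 1/γ²) = 0.3960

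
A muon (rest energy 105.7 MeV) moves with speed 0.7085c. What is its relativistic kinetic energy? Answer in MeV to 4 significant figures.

γ = 1/√(1 − 0.7085²) = 1.41701
K = (γ − 1)m₀c² = (1.41701 − 1) × 105.7 MeV = 0.417011 × 105.7 MeV = 44.08 MeV

K ≈ 44.08 MeV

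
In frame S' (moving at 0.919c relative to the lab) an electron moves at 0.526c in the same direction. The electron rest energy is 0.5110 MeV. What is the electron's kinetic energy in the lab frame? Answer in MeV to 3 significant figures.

u_lab = (0.526 + 0.919)/(1 + 0.526×0.919) = 0.974117
γ = 1/√(1 − 0.974117²) = 4.4239
K = (γ − 1)m₀c² = (4.4239 − 1) × 0.5110 = 3.4239 × 0.5110 = 1.75 MeV

K ≈ 1.75 MeV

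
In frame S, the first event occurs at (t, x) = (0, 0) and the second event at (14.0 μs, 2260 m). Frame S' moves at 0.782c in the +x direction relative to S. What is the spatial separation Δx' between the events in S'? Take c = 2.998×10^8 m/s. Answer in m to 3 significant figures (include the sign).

Δx' ≈ -1640 m

γ = 1/√(1 − 0.782²) = 1.6044
Δx' = γ(Δx − vΔt) = 1.6044 × (2260 m − 0.782×(2.998×10^8 m/s)×14.0×10^-6 s)
= 1.6044 × (-1022.2 m) = -1640 m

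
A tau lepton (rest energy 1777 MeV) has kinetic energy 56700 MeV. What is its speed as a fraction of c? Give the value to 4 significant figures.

β ≈ 0.9995

γ = 1 + K/(m₀c²) = 1 + 56700/1777 = 32.9077
β = √(1 − 1/γ²) = 0.9995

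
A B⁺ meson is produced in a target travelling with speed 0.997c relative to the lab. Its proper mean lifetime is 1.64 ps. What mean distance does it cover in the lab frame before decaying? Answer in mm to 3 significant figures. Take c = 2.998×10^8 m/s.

d ≈ 6.33 mm

γ = 1/√(1 − 0.997²) = 12.920
Dilated lifetime: Δt = γτ₀ = 12.920 × 1.64 ps = 21.188 ps
d = vΔt = 0.997c × 21.188 ps = 2.9890×10^8 m/s × 2.1188×10^-11 s = 6.33 mm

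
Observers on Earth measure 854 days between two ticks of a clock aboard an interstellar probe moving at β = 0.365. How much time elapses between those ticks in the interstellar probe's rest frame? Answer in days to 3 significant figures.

τ₀ ≈ 795 days

γ = 1/√(1 − 0.365²) = 1.0741
Proper time: τ₀ = Δt/γ = 854/1.0741 = 795 days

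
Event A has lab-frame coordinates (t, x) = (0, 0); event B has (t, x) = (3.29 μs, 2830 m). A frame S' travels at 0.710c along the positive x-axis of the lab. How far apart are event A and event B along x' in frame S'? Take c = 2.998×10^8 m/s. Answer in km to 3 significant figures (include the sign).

γ = 1/√(1 − 0.710²) = 1.4200
Δx' = γ(Δx − vΔt) = 1.4200 × (2830 m − 0.710×(2.998×10^8 m/s)×3.29×10^-6 s)
= 1.4200 × (2129.7 m) = 3.02 km

Δx' ≈ 3.02 km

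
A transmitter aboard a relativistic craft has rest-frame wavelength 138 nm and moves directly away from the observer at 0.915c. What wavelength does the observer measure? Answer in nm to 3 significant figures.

λ_obs ≈ 655 nm

Relativistic Doppler: λ_obs = λ_src √((1+β)/(1−β))
= 138 × √(1.9150/0.085000) = 138 × 4.7465 = 655 nm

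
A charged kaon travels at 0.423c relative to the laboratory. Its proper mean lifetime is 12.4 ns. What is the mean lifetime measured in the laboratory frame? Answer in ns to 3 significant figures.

γ = 1/√(1 − 0.423²) = 1.1036
Time dilation: Δt = γτ₀ = 1.1036 × 12.4 ns = 13.7 ns

Δt ≈ 13.7 ns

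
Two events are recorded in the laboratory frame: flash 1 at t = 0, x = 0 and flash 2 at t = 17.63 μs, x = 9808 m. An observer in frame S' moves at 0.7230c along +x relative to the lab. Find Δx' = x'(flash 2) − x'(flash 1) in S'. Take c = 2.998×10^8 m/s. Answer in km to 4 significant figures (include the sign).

Δx' ≈ 8.666 km

γ = 1/√(1 − 0.7230²) = 1.44750
Δx' = γ(Δx − vΔt) = 1.44750 × (9808 m − 0.7230×(2.998×10^8 m/s)×17.63×10^-6 s)
= 1.44750 × (5986.60 m) = 8.666 km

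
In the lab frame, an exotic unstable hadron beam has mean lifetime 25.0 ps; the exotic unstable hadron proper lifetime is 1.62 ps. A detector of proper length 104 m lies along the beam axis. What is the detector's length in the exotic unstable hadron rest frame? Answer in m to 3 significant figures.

Time dilation ⇒ γ = Δt/τ₀ = 25.0/1.62 = 15.432
Length contraction: L = L₀/γ = 104/15.432 = 6.74 m

L ≈ 6.74 m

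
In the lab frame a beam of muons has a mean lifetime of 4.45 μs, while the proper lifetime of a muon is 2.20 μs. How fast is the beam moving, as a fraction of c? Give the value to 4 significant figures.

β ≈ 0.8692

γ = Δt/τ₀ = 4.45/2.20 = 2.02273
β = √(1 − 1/γ²) = √(1 − 1/2.02273²) = 0.8692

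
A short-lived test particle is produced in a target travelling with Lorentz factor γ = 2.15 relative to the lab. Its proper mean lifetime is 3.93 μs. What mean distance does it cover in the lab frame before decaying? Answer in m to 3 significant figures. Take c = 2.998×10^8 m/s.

β = √(1 − 1/γ²) = √(1 − 1/2.15²) = 0.88525
Dilated lifetime: Δt = γτ₀ = 2.15 × 3.93 μs = 8.4495 μs
d = vΔt = 0.88525c × 8.4495 μs = 2.6540×10^8 m/s × 8.4495×10^-6 s = 2240 m

d ≈ 2240 m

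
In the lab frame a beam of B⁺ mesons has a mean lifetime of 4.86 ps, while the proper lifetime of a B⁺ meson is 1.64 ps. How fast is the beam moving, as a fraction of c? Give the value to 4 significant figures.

γ = Δt/τ₀ = 4.86/1.64 = 2.96341
β = √(1 − 1/γ²) = √(1 − 1/2.96341²) = 0.9413

β ≈ 0.9413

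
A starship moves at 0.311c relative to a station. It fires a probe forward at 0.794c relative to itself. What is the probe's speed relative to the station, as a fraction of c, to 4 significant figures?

u ≈ 0.8862c

Relativistic velocity addition: u = (u' + v)/(1 + u'v/c²)
= (0.794 + 0.311)/(1 + 0.794×0.311) = 1.105/1.24693 = 0.8862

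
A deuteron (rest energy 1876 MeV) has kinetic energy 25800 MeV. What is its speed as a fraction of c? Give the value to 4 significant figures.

β ≈ 0.9977

γ = 1 + K/(m₀c²) = 1 + 25800/1876 = 14.7527
β = √(1 − 1/γ²) = 0.9977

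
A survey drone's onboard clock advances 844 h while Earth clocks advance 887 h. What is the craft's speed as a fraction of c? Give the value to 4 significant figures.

β ≈ 0.3076

γ = Δt/τ₀ = 887/844 = 1.05095
β = √(1 − 1/γ²) = √(1 − 1/1.05095²) = 0.3076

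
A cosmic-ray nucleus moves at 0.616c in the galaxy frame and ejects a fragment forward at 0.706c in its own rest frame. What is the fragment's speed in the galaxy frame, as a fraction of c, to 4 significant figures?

Compose boost 2: (0.706 + 0.616)/(1 + 0.706×0.616) = 1.322/1.43490 = 0.9213

u ≈ 0.9213c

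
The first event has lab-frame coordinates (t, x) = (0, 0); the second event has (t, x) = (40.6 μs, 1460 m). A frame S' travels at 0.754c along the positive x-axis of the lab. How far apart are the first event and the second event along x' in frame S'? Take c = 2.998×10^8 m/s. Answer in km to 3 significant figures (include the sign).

Δx' ≈ -11.7 km

γ = 1/√(1 − 0.754²) = 1.5224
Δx' = γ(Δx − vΔt) = 1.5224 × (1460 m − 0.754×(2.998×10^8 m/s)×40.6×10^-6 s)
= 1.5224 × (-7717.6 m) = -11.7 km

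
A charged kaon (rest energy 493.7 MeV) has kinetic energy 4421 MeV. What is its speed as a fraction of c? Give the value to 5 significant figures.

γ = 1 + K/(m₀c²) = 1 + 4421/493.7 = 9.954831
β = √(1 − 1/γ²) = 0.99494

β ≈ 0.99494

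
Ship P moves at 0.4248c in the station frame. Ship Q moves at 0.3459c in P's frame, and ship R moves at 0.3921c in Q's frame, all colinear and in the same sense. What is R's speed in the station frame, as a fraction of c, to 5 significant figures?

Compose boost 2: (0.3459 + 0.4248)/(1 + 0.3459×0.4248) = 0.77070/1.146938 = 0.6719629
Compose boost 3: (0.3921 + 0.6719629)/(1 + 0.3921×0.6719629) = 1.064063/1.263477 = 0.84217

u ≈ 0.84217c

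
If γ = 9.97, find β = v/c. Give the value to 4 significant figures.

β = √(1 − 1/γ²) = √(1 − 1/9.97²) = √(0.989940) = 0.9950

β ≈ 0.9950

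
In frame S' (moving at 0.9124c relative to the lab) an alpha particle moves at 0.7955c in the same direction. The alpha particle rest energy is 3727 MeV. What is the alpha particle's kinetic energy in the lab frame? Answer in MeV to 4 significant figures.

K ≈ 22210 MeV

u_lab = (0.7955 + 0.9124)/(1 + 0.7955×0.9124) = 0.9896199
γ = 1/√(1 − 0.9896199²) = 6.95846
K = (γ − 1)m₀c² = (6.95846 − 1) × 3727 = 5.95846 × 3727 = 22210 MeV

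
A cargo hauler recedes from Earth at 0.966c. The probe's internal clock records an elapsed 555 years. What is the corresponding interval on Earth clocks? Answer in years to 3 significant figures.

Δt ≈ 2150 years

γ = 1/√(1 − 0.966²) = 3.8678
Time dilation: Δt = γτ₀ = 3.8678 × 555 years = 2150 years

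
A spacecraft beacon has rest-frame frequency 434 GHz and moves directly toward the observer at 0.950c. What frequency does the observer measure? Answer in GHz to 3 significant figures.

f_obs ≈ 2710 GHz

Relativistic Doppler: f_obs = f_src √((1+β)/(1−β))
= 434 × √(1.9500/0.050000) = 434 × 6.2450 = 2710 GHz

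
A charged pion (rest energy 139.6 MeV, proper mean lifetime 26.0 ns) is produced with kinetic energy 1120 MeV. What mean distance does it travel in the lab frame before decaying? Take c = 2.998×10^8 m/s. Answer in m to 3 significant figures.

γ = 1 + K/(m₀c²) = 1 + 1120/139.6 = 9.0229
β = √(1 − 1/γ²) = 0.99384
Dilated lifetime: γτ₀ = 9.0229 × 26.0 ns = 234.60 ns
d = βc·γτ₀ = 0.99384 × (2.998×10^8 m/s) × 2.3460×10^-7 s = 69.9 m

d ≈ 69.9 m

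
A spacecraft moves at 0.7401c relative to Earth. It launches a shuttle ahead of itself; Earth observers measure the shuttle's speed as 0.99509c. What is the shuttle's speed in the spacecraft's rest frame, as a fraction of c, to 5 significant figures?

u' ≈ 0.96758c

Inverse velocity addition: u' = (u − v)/(1 − uv/c²)
= (0.99509 − 0.7401)/(1 − 0.99509×0.7401) = 0.25499/0.2635339 = 0.96758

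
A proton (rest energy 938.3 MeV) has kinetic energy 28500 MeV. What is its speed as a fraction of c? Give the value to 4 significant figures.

γ = 1 + K/(m₀c²) = 1 + 28500/938.3 = 31.3741
β = √(1 − 1/γ²) = 0.9995

β ≈ 0.9995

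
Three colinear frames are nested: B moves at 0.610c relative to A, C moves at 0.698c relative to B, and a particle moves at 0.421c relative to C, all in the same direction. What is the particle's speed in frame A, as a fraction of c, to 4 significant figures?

Compose boost 2: (0.698 + 0.610)/(1 + 0.698×0.610) = 1.308/1.42578 = 0.917393
Compose boost 3: (0.421 + 0.917393)/(1 + 0.421×0.917393) = 1.33839/1.38622 = 0.9655

u ≈ 0.9655c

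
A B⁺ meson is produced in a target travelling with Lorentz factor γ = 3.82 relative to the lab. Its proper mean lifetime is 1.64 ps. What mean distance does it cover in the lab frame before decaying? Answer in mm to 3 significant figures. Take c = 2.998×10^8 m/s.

d ≈ 1.81 mm

β = √(1 − 1/γ²) = √(1 − 1/3.82²) = 0.96513
Dilated lifetime: Δt = γτ₀ = 3.82 × 1.64 ps = 6.2648 ps
d = vΔt = 0.96513c × 6.2648 ps = 2.8935×10^8 m/s × 6.2648×10^-12 s = 1.81 mm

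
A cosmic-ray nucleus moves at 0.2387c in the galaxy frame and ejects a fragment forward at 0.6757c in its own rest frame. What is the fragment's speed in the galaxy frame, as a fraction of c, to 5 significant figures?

Compose boost 2: (0.6757 + 0.2387)/(1 + 0.6757×0.2387) = 0.91440/1.161290 = 0.78740

u ≈ 0.78740c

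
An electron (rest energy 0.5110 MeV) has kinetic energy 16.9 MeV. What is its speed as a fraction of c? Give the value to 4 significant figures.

β ≈ 0.9996

γ = 1 + K/(m₀c²) = 1 + 16.9/0.5110 = 34.0724
β = √(1 − 1/γ²) = 0.9996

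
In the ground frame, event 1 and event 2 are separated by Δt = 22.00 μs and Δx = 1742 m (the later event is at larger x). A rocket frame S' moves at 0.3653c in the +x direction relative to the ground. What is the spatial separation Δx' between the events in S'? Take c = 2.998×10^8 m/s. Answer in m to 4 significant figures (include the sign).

Δx' ≈ -716.9 m

γ = 1/√(1 − 0.3653²) = 1.07424
Δx' = γ(Δx − vΔt) = 1.07424 × (1742 m − 0.3653×(2.998×10^8 m/s)×22.00×10^-6 s)
= 1.07424 × (-667.373 m) = -716.9 m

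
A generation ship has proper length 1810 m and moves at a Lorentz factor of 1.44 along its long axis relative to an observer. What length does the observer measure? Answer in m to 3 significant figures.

γ = 1.44 (given)
Length contraction: L = L₀/γ = 1810/1.44 = 1260 m

L ≈ 1260 m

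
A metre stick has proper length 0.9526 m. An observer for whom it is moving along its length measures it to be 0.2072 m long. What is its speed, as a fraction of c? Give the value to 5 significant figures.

β ≈ 0.97606

γ = L₀/L = 0.9526/0.2072 = 4.597490
β = √(1 − 1/γ²) = 0.97606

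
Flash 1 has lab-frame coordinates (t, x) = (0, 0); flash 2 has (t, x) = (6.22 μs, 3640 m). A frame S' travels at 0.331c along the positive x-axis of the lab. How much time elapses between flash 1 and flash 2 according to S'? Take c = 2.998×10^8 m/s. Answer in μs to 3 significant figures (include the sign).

Δt' ≈ 2.33 μs

γ = 1/√(1 − 0.331²) = 1.0597
Δt' = γ(Δt − vΔx/c²) = 1.0597 × (6.22 μs − 0.331×3640 m / (2.998×10^8 m/s))
= 1.0597 × (2.2012 μs) = 2.33 μs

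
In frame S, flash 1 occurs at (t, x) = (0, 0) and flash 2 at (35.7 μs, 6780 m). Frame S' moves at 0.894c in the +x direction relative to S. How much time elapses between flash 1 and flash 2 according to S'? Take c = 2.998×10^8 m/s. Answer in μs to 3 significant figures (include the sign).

γ = 1/√(1 − 0.894²) = 2.2318
Δt' = γ(Δt − vΔx/c²) = 2.2318 × (35.7 μs − 0.894×6780 m / (2.998×10^8 m/s))
= 2.2318 × (15.482 μs) = 34.6 μs

Δt' ≈ 34.6 μs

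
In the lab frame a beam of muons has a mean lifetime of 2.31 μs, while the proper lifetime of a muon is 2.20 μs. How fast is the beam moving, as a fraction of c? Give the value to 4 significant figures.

β ≈ 0.3049

γ = Δt/τ₀ = 2.31/2.20 = 1.05000
β = √(1 − 1/γ²) = √(1 − 1/1.05000²) = 0.3049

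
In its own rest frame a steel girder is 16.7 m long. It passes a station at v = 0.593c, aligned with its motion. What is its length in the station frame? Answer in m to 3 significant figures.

γ = 1/√(1 − 0.593²) = 1.2419
Length contraction: L = L₀/γ = 16.7/1.2419 = 13.4 m

L ≈ 13.4 m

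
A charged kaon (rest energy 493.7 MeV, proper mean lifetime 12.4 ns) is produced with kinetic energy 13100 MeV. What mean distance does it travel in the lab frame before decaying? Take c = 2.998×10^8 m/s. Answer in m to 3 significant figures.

γ = 1 + K/(m₀c²) = 1 + 13100/493.7 = 27.534
β = √(1 − 1/γ²) = 0.99934
Dilated lifetime: γτ₀ = 27.534 × 12.4 ns = 341.43 ns
d = βc·γτ₀ = 0.99934 × (2.998×10^8 m/s) × 3.4143×10^-7 s = 102 m

d ≈ 102 m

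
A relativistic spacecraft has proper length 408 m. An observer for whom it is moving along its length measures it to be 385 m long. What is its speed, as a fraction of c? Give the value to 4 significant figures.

β ≈ 0.3310

γ = L₀/L = 408/385 = 1.05974
β = √(1 − 1/γ²) = 0.3310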